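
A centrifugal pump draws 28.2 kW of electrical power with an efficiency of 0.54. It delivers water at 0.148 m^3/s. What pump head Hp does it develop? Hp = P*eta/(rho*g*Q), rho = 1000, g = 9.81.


Pump head formula: Hp = P * eta / (rho * g * Q).
Numerator: P * eta = 28.2 * 1000 * 0.54 = 15228.0 W.
Denominator: rho * g * Q = 1000 * 9.81 * 0.148 = 1451.88.
Hp = 15228.0 / 1451.88 = 10.49 m.

10.49


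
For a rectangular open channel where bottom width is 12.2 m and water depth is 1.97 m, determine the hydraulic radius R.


For a rectangular section:
Flow area A = b * y = 12.2 * 1.97 = 24.03 m^2.
Wetted perimeter P = b + 2y = 12.2 + 2*1.97 = 16.14 m.
Hydraulic radius R = A/P = 24.03 / 16.14 = 1.4891 m.

1.4891


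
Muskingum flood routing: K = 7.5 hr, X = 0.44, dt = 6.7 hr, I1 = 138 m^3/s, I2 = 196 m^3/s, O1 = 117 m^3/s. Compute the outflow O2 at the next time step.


Muskingum coefficients:
denom = 2*K*(1-X) + dt = 2*7.5*(1-0.44) + 6.7 = 15.1.
C0 = (dt - 2*K*X)/denom = (6.7 - 2*7.5*0.44)/15.1 = 0.0066.
C1 = (dt + 2*K*X)/denom = (6.7 + 2*7.5*0.44)/15.1 = 0.8808.
C2 = (2*K*(1-X) - dt)/denom = 0.1126.
O2 = C0*I2 + C1*I1 + C2*O1
   = 0.0066*196 + 0.8808*138 + 0.1126*117
   = 136.02 m^3/s.

136.02


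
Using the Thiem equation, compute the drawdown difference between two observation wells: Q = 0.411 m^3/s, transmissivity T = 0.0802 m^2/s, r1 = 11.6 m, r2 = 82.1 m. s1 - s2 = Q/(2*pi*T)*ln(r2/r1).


Thiem equation: s1 - s2 = Q/(2*pi*T) * ln(r2/r1).
ln(r2/r1) = ln(82.1/11.6) = 1.9569.
Q/(2*pi*T) = 0.411 / (2*pi*0.0802) = 0.411 / 0.5039 = 0.8156.
s1 - s2 = 0.8156 * 1.9569 = 1.5961 m.

1.5961


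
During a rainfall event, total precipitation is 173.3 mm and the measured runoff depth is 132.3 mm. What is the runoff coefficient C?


The runoff coefficient C = runoff depth / rainfall depth.
C = 132.3 / 173.3
  = 0.7634.

0.7634


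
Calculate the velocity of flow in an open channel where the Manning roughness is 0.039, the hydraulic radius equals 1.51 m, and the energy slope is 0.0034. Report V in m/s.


Manning's equation gives V = (1/n) * R^(2/3) * S^(1/2).
First, compute R^(2/3) = 1.51^(2/3) = 1.3162.
Next, S^(1/2) = 0.0034^(1/2) = 0.05831.
Then 1/n = 1/0.039 = 25.64.
V = 25.64 * 1.3162 * 0.05831 = 1.9679 m/s.

1.9679


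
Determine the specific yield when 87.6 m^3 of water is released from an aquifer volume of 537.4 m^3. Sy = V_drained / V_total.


Specific yield Sy = Volume drained / Total volume.
Sy = 87.6 / 537.4
   = 0.163.

0.163


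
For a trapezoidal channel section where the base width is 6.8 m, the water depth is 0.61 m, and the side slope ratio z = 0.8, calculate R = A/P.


For a trapezoidal section with side slope z:
A = (b + z*y)*y = (6.8 + 0.8*0.61)*0.61 = 4.446 m^2.
P = b + 2*y*sqrt(1 + z^2) = 6.8 + 2*0.61*sqrt(1 + 0.8^2) = 8.362 m.
R = A/P = 4.446 / 8.362 = 0.5316 m.

0.5316


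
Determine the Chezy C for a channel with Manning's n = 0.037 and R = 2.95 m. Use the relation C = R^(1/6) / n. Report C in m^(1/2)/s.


The Chezy coefficient relates to Manning's n through C = R^(1/6) / n.
R^(1/6) = 2.95^(1/6) = 1.197578.
C = 1.197578 / 0.037 = 32.37 m^(1/2)/s.

32.37


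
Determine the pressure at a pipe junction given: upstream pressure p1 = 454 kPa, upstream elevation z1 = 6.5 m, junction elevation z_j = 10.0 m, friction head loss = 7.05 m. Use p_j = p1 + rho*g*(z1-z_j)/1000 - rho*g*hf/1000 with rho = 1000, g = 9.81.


Junction pressure: p_j = p1 + rho*g*(z1 - z_j)/1000 - rho*g*hf/1000.
Elevation term = 1000*9.81*(6.5 - 10.0)/1000 = -34.335 kPa.
Friction term = 1000*9.81*7.05/1000 = 69.16 kPa.
p_j = 454 + -34.335 - 69.16 = 350.5 kPa.

350.5


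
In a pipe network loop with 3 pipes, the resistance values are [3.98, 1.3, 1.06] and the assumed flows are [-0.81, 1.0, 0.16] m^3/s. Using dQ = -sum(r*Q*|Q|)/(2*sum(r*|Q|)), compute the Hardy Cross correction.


Numerator terms (r*Q*|Q|): 3.98*-0.81*|-0.81| = -2.6113; 1.3*1.0*|1.0| = 1.3; 1.06*0.16*|0.16| = 0.0271.
Sum of numerator = -1.2841.
Denominator terms (r*|Q|): 3.98*|-0.81| = 3.2238; 1.3*|1.0| = 1.3; 1.06*|0.16| = 0.1696.
2 * sum of denominator = 2 * 4.6934 = 9.3868.
dQ = --1.2841 / 9.3868 = 0.1368 m^3/s.

0.1368


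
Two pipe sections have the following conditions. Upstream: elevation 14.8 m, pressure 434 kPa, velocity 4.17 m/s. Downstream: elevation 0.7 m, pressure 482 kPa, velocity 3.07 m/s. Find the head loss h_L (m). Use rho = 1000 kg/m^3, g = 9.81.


Total head at each section: H = z + p/(rho*g) + V^2/(2g).
H1 = 14.8 + 434*1000/(1000*9.81) + 4.17^2/(2*9.81)
   = 14.8 + 44.241 + 0.8863
   = 59.927 m.
H2 = 0.7 + 482*1000/(1000*9.81) + 3.07^2/(2*9.81)
   = 0.7 + 49.134 + 0.4804
   = 50.314 m.
h_L = H1 - H2 = 59.927 - 50.314 = 9.613 m.

9.613


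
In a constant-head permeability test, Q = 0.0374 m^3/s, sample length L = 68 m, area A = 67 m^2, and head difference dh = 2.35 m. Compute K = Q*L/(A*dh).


From K = Q*L / (A*dh):
Numerator: Q*L = 0.0374 * 68 = 2.5432.
Denominator: A*dh = 67 * 2.35 = 157.45.
K = 2.5432 / 157.45 = 0.016152 m/s.

0.016152


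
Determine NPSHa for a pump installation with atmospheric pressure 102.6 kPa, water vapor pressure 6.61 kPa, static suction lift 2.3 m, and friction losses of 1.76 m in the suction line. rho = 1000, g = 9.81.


NPSHa = p_atm/(rho*g) - z_s - hf_s - p_vap/(rho*g).
p_atm/(rho*g) = 102.6*1000 / (1000*9.81) = 10.459 m.
p_vap/(rho*g) = 6.61*1000 / (1000*9.81) = 0.674 m.
NPSHa = 10.459 - 2.3 - 1.76 - 0.674
      = 5.72 m.

5.72


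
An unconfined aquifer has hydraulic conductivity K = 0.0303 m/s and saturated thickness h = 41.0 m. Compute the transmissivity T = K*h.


Transmissivity is defined as T = K * h.
T = 0.0303 * 41.0
  = 1.2423 m^2/s.

1.2423


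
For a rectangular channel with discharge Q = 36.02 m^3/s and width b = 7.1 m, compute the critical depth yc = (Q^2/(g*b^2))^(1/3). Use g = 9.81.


Using yc = (Q^2 / (g * b^2))^(1/3):
Q^2 = 36.02^2 = 1297.44.
g * b^2 = 9.81 * 7.1^2 = 9.81 * 50.41 = 494.52.
Q^2 / (g*b^2) = 1297.44 / 494.52 = 2.6236.
yc = 2.6236^(1/3) = 1.3792 m.

1.3792


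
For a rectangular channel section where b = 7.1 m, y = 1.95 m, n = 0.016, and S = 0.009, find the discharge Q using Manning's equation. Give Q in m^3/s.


For a rectangular channel, the cross-sectional area A = b * y = 7.1 * 1.95 = 13.84 m^2.
The wetted perimeter P = b + 2y = 7.1 + 2*1.95 = 11.0 m.
Hydraulic radius R = A/P = 13.84/11.0 = 1.2586 m.
Velocity V = (1/n)*R^(2/3)*S^(1/2) = (1/0.016)*1.2586^(2/3)*0.009^(1/2) = 6.912 m/s.
Discharge Q = A * V = 13.84 * 6.912 = 95.696 m^3/s.

95.696


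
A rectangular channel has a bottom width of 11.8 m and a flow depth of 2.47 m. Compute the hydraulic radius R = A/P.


For a rectangular section:
Flow area A = b * y = 11.8 * 2.47 = 29.15 m^2.
Wetted perimeter P = b + 2y = 11.8 + 2*2.47 = 16.74 m.
Hydraulic radius R = A/P = 29.15 / 16.74 = 1.7411 m.

1.7411


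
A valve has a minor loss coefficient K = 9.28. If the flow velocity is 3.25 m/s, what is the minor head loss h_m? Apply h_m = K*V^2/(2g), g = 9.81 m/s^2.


Minor loss formula: h_m = K * V^2/(2g).
V^2 = 3.25^2 = 10.5625.
V^2/(2g) = 10.5625 / 19.62 = 0.5384 m.
h_m = 9.28 * 0.5384 = 4.9959 m.

4.9959


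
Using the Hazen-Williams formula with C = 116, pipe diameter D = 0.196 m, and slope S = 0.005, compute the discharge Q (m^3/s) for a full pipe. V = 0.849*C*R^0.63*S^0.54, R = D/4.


For a full circular pipe, R = D/4 = 0.196/4 = 0.049 m.
V = 0.849 * 116 * 0.049^0.63 * 0.005^0.54
  = 0.849 * 116 * 0.149563 * 0.057206
  = 0.8426 m/s.
Pipe area A = pi*D^2/4 = pi*0.196^2/4 = 0.0302 m^2.
Q = A * V = 0.0302 * 0.8426 = 0.0254 m^3/s.

0.0254


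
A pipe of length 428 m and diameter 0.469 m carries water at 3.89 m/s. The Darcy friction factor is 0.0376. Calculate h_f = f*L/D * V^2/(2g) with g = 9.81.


Darcy-Weisbach equation: h_f = f * (L/D) * V^2/(2g).
f * L/D = 0.0376 * 428/0.469 = 34.313.
V^2/(2g) = 3.89^2 / (2*9.81) = 15.1321 / 19.62 = 0.7713 m.
h_f = 34.313 * 0.7713 = 26.464 m.

26.464


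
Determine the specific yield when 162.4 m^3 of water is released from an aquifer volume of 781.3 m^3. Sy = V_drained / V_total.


Specific yield Sy = Volume drained / Total volume.
Sy = 162.4 / 781.3
   = 0.2079.

0.2079


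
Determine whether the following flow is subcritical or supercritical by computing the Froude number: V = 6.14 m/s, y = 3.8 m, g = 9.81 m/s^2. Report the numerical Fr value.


The Froude number is defined as Fr = V / sqrt(g*y).
g*y = 9.81 * 3.8 = 37.278.
sqrt(g*y) = sqrt(37.278) = 6.1056.
Fr = 6.14 / 6.1056 = 1.0056.
Since Fr > 1, the flow is supercritical.

1.0056


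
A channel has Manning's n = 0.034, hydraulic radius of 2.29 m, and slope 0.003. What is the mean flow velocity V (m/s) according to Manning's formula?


Manning's equation gives V = (1/n) * R^(2/3) * S^(1/2).
First, compute R^(2/3) = 2.29^(2/3) = 1.7374.
Next, S^(1/2) = 0.003^(1/2) = 0.054772.
Then 1/n = 1/0.034 = 29.41.
V = 29.41 * 1.7374 * 0.054772 = 2.7988 m/s.

2.7988


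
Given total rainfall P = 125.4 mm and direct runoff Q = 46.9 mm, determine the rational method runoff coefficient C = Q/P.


The runoff coefficient C = runoff depth / rainfall depth.
C = 46.9 / 125.4
  = 0.374.

0.374


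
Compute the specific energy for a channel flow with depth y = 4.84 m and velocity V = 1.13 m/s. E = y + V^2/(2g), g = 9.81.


Specific energy E = y + V^2/(2g).
Velocity head = V^2/(2g) = 1.13^2 / (2*9.81) = 1.2769 / 19.62 = 0.0651 m.
E = 4.84 + 0.0651 = 4.9051 m.

4.9051


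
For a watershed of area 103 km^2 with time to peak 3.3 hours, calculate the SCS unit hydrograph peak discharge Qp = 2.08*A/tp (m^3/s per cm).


SCS formula: Qp = 2.08 * A / tp.
Qp = 2.08 * 103 / 3.3
   = 214.24 / 3.3
   = 64.92 m^3/s per cm.

64.92


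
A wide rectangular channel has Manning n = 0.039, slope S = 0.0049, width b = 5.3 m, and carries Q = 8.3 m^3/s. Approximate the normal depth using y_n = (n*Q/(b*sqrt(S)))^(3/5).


We use the wide-channel approximation y_n = (n*Q/(b*sqrt(S)))^(3/5).
sqrt(S) = sqrt(0.0049) = 0.07.
Numerator: n*Q = 0.039 * 8.3 = 0.3237.
Denominator: b*sqrt(S) = 5.3 * 0.07 = 0.371.
arg = 0.8725.
y_n = 0.8725^(3/5) = 0.9214 m.

0.9214


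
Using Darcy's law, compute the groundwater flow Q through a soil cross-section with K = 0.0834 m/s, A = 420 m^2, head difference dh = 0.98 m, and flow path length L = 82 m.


Darcy's law: Q = K * A * i, where i = dh/L.
Hydraulic gradient i = 0.98 / 82 = 0.011951.
Q = 0.0834 * 420 * 0.011951
  = 0.4186 m^3/s.

0.4186


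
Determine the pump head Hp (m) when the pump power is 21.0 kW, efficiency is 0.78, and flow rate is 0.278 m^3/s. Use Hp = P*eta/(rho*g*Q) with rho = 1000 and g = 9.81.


Pump head formula: Hp = P * eta / (rho * g * Q).
Numerator: P * eta = 21.0 * 1000 * 0.78 = 16380.0 W.
Denominator: rho * g * Q = 1000 * 9.81 * 0.278 = 2727.18.
Hp = 16380.0 / 2727.18 = 6.01 m.

6.01


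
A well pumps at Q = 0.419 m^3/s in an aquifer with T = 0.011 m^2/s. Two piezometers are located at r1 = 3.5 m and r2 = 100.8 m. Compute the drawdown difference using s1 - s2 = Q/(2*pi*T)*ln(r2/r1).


Thiem equation: s1 - s2 = Q/(2*pi*T) * ln(r2/r1).
ln(r2/r1) = ln(100.8/3.5) = 3.3604.
Q/(2*pi*T) = 0.419 / (2*pi*0.011) = 0.419 / 0.0691 = 6.0624.
s1 - s2 = 6.0624 * 3.3604 = 20.3718 m.

20.3718


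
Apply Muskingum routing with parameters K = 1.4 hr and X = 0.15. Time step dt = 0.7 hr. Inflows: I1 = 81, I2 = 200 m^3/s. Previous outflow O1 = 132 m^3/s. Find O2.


Muskingum coefficients:
denom = 2*K*(1-X) + dt = 2*1.4*(1-0.15) + 0.7 = 3.08.
C0 = (dt - 2*K*X)/denom = (0.7 - 2*1.4*0.15)/3.08 = 0.0909.
C1 = (dt + 2*K*X)/denom = (0.7 + 2*1.4*0.15)/3.08 = 0.3636.
C2 = (2*K*(1-X) - dt)/denom = 0.5455.
O2 = C0*I2 + C1*I1 + C2*O1
   = 0.0909*200 + 0.3636*81 + 0.5455*132
   = 119.64 m^3/s.

119.64


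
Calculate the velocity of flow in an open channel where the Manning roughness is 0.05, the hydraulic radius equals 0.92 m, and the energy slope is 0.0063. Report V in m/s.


Manning's equation gives V = (1/n) * R^(2/3) * S^(1/2).
First, compute R^(2/3) = 0.92^(2/3) = 0.9459.
Next, S^(1/2) = 0.0063^(1/2) = 0.079373.
Then 1/n = 1/0.05 = 20.0.
V = 20.0 * 0.9459 * 0.079373 = 1.5016 m/s.

1.5016


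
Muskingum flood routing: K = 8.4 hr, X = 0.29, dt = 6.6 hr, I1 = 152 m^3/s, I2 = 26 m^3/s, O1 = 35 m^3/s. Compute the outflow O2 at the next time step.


Muskingum coefficients:
denom = 2*K*(1-X) + dt = 2*8.4*(1-0.29) + 6.6 = 18.528.
C0 = (dt - 2*K*X)/denom = (6.6 - 2*8.4*0.29)/18.528 = 0.0933.
C1 = (dt + 2*K*X)/denom = (6.6 + 2*8.4*0.29)/18.528 = 0.6192.
C2 = (2*K*(1-X) - dt)/denom = 0.2876.
O2 = C0*I2 + C1*I1 + C2*O1
   = 0.0933*26 + 0.6192*152 + 0.2876*35
   = 106.6 m^3/s.

106.6


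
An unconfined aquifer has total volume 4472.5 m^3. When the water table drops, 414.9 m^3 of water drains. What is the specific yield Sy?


Specific yield Sy = Volume drained / Total volume.
Sy = 414.9 / 4472.5
   = 0.0928.

0.0928


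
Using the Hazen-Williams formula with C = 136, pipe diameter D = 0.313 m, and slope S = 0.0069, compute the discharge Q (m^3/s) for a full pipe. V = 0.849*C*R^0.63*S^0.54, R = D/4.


For a full circular pipe, R = D/4 = 0.313/4 = 0.0783 m.
V = 0.849 * 136 * 0.0783^0.63 * 0.0069^0.54
  = 0.849 * 136 * 0.200861 * 0.068074
  = 1.5788 m/s.
Pipe area A = pi*D^2/4 = pi*0.313^2/4 = 0.0769 m^2.
Q = A * V = 0.0769 * 1.5788 = 0.1215 m^3/s.

0.1215


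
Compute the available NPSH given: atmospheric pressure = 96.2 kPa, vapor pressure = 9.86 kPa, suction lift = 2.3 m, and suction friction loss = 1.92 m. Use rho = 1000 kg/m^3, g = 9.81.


NPSHa = p_atm/(rho*g) - z_s - hf_s - p_vap/(rho*g).
p_atm/(rho*g) = 96.2*1000 / (1000*9.81) = 9.806 m.
p_vap/(rho*g) = 9.86*1000 / (1000*9.81) = 1.005 m.
NPSHa = 9.806 - 2.3 - 1.92 - 1.005
      = 4.58 m.

4.58


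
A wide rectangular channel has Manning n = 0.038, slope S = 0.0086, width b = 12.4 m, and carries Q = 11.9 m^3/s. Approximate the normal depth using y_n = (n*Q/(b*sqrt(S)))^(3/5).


We use the wide-channel approximation y_n = (n*Q/(b*sqrt(S)))^(3/5).
sqrt(S) = sqrt(0.0086) = 0.092736.
Numerator: n*Q = 0.038 * 11.9 = 0.4522.
Denominator: b*sqrt(S) = 12.4 * 0.092736 = 1.149926.
arg = 0.3932.
y_n = 0.3932^(3/5) = 0.5712 m.

0.5712


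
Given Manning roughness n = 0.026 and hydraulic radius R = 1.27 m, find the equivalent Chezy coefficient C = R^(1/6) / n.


The Chezy coefficient relates to Manning's n through C = R^(1/6) / n.
R^(1/6) = 1.27^(1/6) = 1.04064.
C = 1.04064 / 0.026 = 40.02 m^(1/2)/s.

40.02


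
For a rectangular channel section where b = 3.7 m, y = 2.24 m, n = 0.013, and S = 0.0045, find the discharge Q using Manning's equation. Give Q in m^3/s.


For a rectangular channel, the cross-sectional area A = b * y = 3.7 * 2.24 = 8.29 m^2.
The wetted perimeter P = b + 2y = 3.7 + 2*2.24 = 8.18 m.
Hydraulic radius R = A/P = 8.29/8.18 = 1.0132 m.
Velocity V = (1/n)*R^(2/3)*S^(1/2) = (1/0.013)*1.0132^(2/3)*0.0045^(1/2) = 5.2055 m/s.
Discharge Q = A * V = 8.29 * 5.2055 = 43.143 m^3/s.

43.143


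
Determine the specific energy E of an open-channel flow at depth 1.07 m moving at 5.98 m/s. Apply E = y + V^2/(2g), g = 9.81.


Specific energy E = y + V^2/(2g).
Velocity head = V^2/(2g) = 5.98^2 / (2*9.81) = 35.7604 / 19.62 = 1.8227 m.
E = 1.07 + 1.8227 = 2.8927 m.

2.8927


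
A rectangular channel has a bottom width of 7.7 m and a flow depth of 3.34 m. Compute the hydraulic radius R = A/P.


For a rectangular section:
Flow area A = b * y = 7.7 * 3.34 = 25.72 m^2.
Wetted perimeter P = b + 2y = 7.7 + 2*3.34 = 14.38 m.
Hydraulic radius R = A/P = 25.72 / 14.38 = 1.7885 m.

1.7885


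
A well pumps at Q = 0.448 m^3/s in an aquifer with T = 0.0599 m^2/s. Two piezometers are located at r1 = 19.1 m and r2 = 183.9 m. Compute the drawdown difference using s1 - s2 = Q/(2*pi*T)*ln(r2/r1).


Thiem equation: s1 - s2 = Q/(2*pi*T) * ln(r2/r1).
ln(r2/r1) = ln(183.9/19.1) = 2.2647.
Q/(2*pi*T) = 0.448 / (2*pi*0.0599) = 0.448 / 0.3764 = 1.1903.
s1 - s2 = 1.1903 * 2.2647 = 2.6958 m.

2.6958


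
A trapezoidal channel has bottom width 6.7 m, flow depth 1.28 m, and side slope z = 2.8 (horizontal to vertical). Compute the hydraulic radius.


For a trapezoidal section with side slope z:
A = (b + z*y)*y = (6.7 + 2.8*1.28)*1.28 = 13.164 m^2.
P = b + 2*y*sqrt(1 + z^2) = 6.7 + 2*1.28*sqrt(1 + 2.8^2) = 14.311 m.
R = A/P = 13.164 / 14.311 = 0.9198 m.

0.9198


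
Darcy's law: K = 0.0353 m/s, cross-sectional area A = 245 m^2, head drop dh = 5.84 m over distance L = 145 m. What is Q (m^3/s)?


Darcy's law: Q = K * A * i, where i = dh/L.
Hydraulic gradient i = 5.84 / 145 = 0.040276.
Q = 0.0353 * 245 * 0.040276
  = 0.3483 m^3/s.

0.3483


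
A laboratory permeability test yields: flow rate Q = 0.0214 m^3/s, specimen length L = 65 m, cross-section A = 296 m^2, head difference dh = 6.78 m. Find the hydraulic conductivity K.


From K = Q*L / (A*dh):
Numerator: Q*L = 0.0214 * 65 = 1.391.
Denominator: A*dh = 296 * 6.78 = 2006.88.
K = 1.391 / 2006.88 = 0.000693 m/s.

0.000693


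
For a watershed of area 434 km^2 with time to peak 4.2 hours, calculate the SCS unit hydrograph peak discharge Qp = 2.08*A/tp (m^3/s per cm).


SCS formula: Qp = 2.08 * A / tp.
Qp = 2.08 * 434 / 4.2
   = 902.72 / 4.2
   = 214.93 m^3/s per cm.

214.93


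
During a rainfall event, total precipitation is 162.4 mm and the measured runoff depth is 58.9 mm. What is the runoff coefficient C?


The runoff coefficient C = runoff depth / rainfall depth.
C = 58.9 / 162.4
  = 0.3627.

0.3627


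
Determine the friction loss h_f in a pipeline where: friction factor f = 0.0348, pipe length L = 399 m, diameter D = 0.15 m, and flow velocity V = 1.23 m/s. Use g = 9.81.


Darcy-Weisbach equation: h_f = f * (L/D) * V^2/(2g).
f * L/D = 0.0348 * 399/0.15 = 92.568.
V^2/(2g) = 1.23^2 / (2*9.81) = 1.5129 / 19.62 = 0.0771 m.
h_f = 92.568 * 0.0771 = 7.138 m.

7.138


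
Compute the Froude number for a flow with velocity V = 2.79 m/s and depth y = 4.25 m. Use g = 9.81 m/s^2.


The Froude number is defined as Fr = V / sqrt(g*y).
g*y = 9.81 * 4.25 = 41.6925.
sqrt(g*y) = sqrt(41.6925) = 6.457.
Fr = 2.79 / 6.457 = 0.4321.

0.4321


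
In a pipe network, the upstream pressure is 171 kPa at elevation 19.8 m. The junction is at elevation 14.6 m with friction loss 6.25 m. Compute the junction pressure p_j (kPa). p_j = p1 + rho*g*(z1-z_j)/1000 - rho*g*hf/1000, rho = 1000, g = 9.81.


Junction pressure: p_j = p1 + rho*g*(z1 - z_j)/1000 - rho*g*hf/1000.
Elevation term = 1000*9.81*(19.8 - 14.6)/1000 = 51.012 kPa.
Friction term = 1000*9.81*6.25/1000 = 61.312 kPa.
p_j = 171 + 51.012 - 61.312 = 160.7 kPa.

160.7


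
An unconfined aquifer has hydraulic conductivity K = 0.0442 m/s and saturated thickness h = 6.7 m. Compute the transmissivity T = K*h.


Transmissivity is defined as T = K * h.
T = 0.0442 * 6.7
  = 0.2961 m^2/s.

0.2961


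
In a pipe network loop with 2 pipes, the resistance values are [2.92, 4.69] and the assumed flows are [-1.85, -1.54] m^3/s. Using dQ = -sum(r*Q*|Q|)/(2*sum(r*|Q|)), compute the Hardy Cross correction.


Numerator terms (r*Q*|Q|): 2.92*-1.85*|-1.85| = -9.9937; 4.69*-1.54*|-1.54| = -11.1228.
Sum of numerator = -21.1165.
Denominator terms (r*|Q|): 2.92*|-1.85| = 5.402; 4.69*|-1.54| = 7.2226.
2 * sum of denominator = 2 * 12.6246 = 25.2492.
dQ = --21.1165 / 25.2492 = 0.8363 m^3/s.

0.8363


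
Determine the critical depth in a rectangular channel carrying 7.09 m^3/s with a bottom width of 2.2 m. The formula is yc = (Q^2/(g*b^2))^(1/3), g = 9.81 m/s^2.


Using yc = (Q^2 / (g * b^2))^(1/3):
Q^2 = 7.09^2 = 50.27.
g * b^2 = 9.81 * 2.2^2 = 9.81 * 4.84 = 47.48.
Q^2 / (g*b^2) = 50.27 / 47.48 = 1.0588.
yc = 1.0588^(1/3) = 1.0192 m.

1.0192


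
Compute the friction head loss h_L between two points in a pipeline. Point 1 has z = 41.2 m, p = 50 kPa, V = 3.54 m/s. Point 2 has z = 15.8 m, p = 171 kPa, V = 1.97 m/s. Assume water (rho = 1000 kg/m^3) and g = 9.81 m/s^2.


Total head at each section: H = z + p/(rho*g) + V^2/(2g).
H1 = 41.2 + 50*1000/(1000*9.81) + 3.54^2/(2*9.81)
   = 41.2 + 5.097 + 0.6387
   = 46.936 m.
H2 = 15.8 + 171*1000/(1000*9.81) + 1.97^2/(2*9.81)
   = 15.8 + 17.431 + 0.1978
   = 33.429 m.
h_L = H1 - H2 = 46.936 - 33.429 = 13.507 m.

13.507


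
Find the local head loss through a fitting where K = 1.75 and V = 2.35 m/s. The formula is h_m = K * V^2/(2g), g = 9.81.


Minor loss formula: h_m = K * V^2/(2g).
V^2 = 2.35^2 = 5.5225.
V^2/(2g) = 5.5225 / 19.62 = 0.2815 m.
h_m = 1.75 * 0.2815 = 0.4926 m.

0.4926


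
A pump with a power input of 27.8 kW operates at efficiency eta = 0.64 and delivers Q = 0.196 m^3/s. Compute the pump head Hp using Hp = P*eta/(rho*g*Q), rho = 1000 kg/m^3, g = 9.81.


Pump head formula: Hp = P * eta / (rho * g * Q).
Numerator: P * eta = 27.8 * 1000 * 0.64 = 17792.0 W.
Denominator: rho * g * Q = 1000 * 9.81 * 0.196 = 1922.76.
Hp = 17792.0 / 1922.76 = 9.25 m.

9.25


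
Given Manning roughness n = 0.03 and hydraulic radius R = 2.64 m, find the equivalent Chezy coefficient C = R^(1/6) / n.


The Chezy coefficient relates to Manning's n through C = R^(1/6) / n.
R^(1/6) = 2.64^(1/6) = 1.175621.
C = 1.175621 / 0.03 = 39.19 m^(1/2)/s.

39.19


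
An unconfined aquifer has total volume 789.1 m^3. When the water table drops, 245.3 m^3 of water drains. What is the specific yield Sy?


Specific yield Sy = Volume drained / Total volume.
Sy = 245.3 / 789.1
   = 0.3109.

0.3109


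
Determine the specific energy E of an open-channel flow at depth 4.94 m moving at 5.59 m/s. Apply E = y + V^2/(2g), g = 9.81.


Specific energy E = y + V^2/(2g).
Velocity head = V^2/(2g) = 5.59^2 / (2*9.81) = 31.2481 / 19.62 = 1.5927 m.
E = 4.94 + 1.5927 = 6.5327 m.

6.5327


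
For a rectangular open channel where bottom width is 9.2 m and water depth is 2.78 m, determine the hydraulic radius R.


For a rectangular section:
Flow area A = b * y = 9.2 * 2.78 = 25.58 m^2.
Wetted perimeter P = b + 2y = 9.2 + 2*2.78 = 14.76 m.
Hydraulic radius R = A/P = 25.58 / 14.76 = 1.7328 m.

1.7328


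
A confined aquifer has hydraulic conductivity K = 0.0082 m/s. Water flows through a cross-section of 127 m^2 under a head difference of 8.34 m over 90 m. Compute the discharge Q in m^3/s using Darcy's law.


Darcy's law: Q = K * A * i, where i = dh/L.
Hydraulic gradient i = 8.34 / 90 = 0.092667.
Q = 0.0082 * 127 * 0.092667
  = 0.0965 m^3/s.

0.0965


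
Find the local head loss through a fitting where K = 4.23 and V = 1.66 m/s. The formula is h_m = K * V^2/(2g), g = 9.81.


Minor loss formula: h_m = K * V^2/(2g).
V^2 = 1.66^2 = 2.7556.
V^2/(2g) = 2.7556 / 19.62 = 0.1404 m.
h_m = 4.23 * 0.1404 = 0.5941 m.

0.5941


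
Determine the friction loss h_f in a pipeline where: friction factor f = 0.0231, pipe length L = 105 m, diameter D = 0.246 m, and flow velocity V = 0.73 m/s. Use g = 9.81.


Darcy-Weisbach equation: h_f = f * (L/D) * V^2/(2g).
f * L/D = 0.0231 * 105/0.246 = 9.8598.
V^2/(2g) = 0.73^2 / (2*9.81) = 0.5329 / 19.62 = 0.0272 m.
h_f = 9.8598 * 0.0272 = 0.268 m.

0.268


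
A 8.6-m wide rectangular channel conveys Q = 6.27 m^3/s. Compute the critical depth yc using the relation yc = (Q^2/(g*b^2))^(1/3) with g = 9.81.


Using yc = (Q^2 / (g * b^2))^(1/3):
Q^2 = 6.27^2 = 39.31.
g * b^2 = 9.81 * 8.6^2 = 9.81 * 73.96 = 725.55.
Q^2 / (g*b^2) = 39.31 / 725.55 = 0.0542.
yc = 0.0542^(1/3) = 0.3784 m.

0.3784


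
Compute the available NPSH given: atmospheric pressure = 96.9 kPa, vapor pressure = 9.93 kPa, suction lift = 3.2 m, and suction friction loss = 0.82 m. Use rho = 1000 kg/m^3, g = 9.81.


NPSHa = p_atm/(rho*g) - z_s - hf_s - p_vap/(rho*g).
p_atm/(rho*g) = 96.9*1000 / (1000*9.81) = 9.878 m.
p_vap/(rho*g) = 9.93*1000 / (1000*9.81) = 1.012 m.
NPSHa = 9.878 - 3.2 - 0.82 - 1.012
      = 4.85 m.

4.85


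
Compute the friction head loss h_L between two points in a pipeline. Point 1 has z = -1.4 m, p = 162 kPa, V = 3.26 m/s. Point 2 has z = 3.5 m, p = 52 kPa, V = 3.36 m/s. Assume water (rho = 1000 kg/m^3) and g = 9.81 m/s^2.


Total head at each section: H = z + p/(rho*g) + V^2/(2g).
H1 = -1.4 + 162*1000/(1000*9.81) + 3.26^2/(2*9.81)
   = -1.4 + 16.514 + 0.5417
   = 15.655 m.
H2 = 3.5 + 52*1000/(1000*9.81) + 3.36^2/(2*9.81)
   = 3.5 + 5.301 + 0.5754
   = 9.376 m.
h_L = H1 - H2 = 15.655 - 9.376 = 6.279 m.

6.279


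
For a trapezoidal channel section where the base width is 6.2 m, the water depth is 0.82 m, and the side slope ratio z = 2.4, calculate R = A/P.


For a trapezoidal section with side slope z:
A = (b + z*y)*y = (6.2 + 2.4*0.82)*0.82 = 6.698 m^2.
P = b + 2*y*sqrt(1 + z^2) = 6.2 + 2*0.82*sqrt(1 + 2.4^2) = 10.464 m.
R = A/P = 6.698 / 10.464 = 0.6401 m.

0.6401


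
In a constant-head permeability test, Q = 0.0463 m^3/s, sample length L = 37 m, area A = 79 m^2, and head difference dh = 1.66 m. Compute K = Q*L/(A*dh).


From K = Q*L / (A*dh):
Numerator: Q*L = 0.0463 * 37 = 1.7131.
Denominator: A*dh = 79 * 1.66 = 131.14.
K = 1.7131 / 131.14 = 0.013063 m/s.

0.013063


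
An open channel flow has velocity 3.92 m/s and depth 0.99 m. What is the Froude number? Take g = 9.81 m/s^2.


The Froude number is defined as Fr = V / sqrt(g*y).
g*y = 9.81 * 0.99 = 9.7119.
sqrt(g*y) = sqrt(9.7119) = 3.1164.
Fr = 3.92 / 3.1164 = 1.2579.

1.2579


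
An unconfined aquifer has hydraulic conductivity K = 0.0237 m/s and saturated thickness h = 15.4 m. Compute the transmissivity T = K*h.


Transmissivity is defined as T = K * h.
T = 0.0237 * 15.4
  = 0.365 m^2/s.

0.365


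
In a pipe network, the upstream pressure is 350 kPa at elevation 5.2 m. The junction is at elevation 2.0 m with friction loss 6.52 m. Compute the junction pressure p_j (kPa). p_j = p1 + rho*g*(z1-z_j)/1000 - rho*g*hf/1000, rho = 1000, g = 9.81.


Junction pressure: p_j = p1 + rho*g*(z1 - z_j)/1000 - rho*g*hf/1000.
Elevation term = 1000*9.81*(5.2 - 2.0)/1000 = 31.392 kPa.
Friction term = 1000*9.81*6.52/1000 = 63.961 kPa.
p_j = 350 + 31.392 - 63.961 = 317.43 kPa.

317.43


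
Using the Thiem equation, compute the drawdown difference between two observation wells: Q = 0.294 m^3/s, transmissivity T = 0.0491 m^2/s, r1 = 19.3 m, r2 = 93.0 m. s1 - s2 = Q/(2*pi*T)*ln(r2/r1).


Thiem equation: s1 - s2 = Q/(2*pi*T) * ln(r2/r1).
ln(r2/r1) = ln(93.0/19.3) = 1.5725.
Q/(2*pi*T) = 0.294 / (2*pi*0.0491) = 0.294 / 0.3085 = 0.953.
s1 - s2 = 0.953 * 1.5725 = 1.4986 m.

1.4986


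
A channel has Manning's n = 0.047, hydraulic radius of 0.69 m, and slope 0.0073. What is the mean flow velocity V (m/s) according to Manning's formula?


Manning's equation gives V = (1/n) * R^(2/3) * S^(1/2).
First, compute R^(2/3) = 0.69^(2/3) = 0.7808.
Next, S^(1/2) = 0.0073^(1/2) = 0.08544.
Then 1/n = 1/0.047 = 21.28.
V = 21.28 * 0.7808 * 0.08544 = 1.4195 m/s.

1.4195


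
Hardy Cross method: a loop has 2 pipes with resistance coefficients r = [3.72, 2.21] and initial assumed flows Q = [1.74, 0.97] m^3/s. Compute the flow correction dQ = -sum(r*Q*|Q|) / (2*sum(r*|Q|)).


Numerator terms (r*Q*|Q|): 3.72*1.74*|1.74| = 11.2627; 2.21*0.97*|0.97| = 2.0794.
Sum of numerator = 13.3421.
Denominator terms (r*|Q|): 3.72*|1.74| = 6.4728; 2.21*|0.97| = 2.1437.
2 * sum of denominator = 2 * 8.6165 = 17.233.
dQ = -13.3421 / 17.233 = -0.7742 m^3/s.

-0.7742


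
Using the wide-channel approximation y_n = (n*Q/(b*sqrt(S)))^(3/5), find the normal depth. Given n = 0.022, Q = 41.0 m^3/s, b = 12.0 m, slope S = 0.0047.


We use the wide-channel approximation y_n = (n*Q/(b*sqrt(S)))^(3/5).
sqrt(S) = sqrt(0.0047) = 0.068557.
Numerator: n*Q = 0.022 * 41.0 = 0.902.
Denominator: b*sqrt(S) = 12.0 * 0.068557 = 0.822684.
arg = 1.0964.
y_n = 1.0964^(3/5) = 1.0568 m.

1.0568


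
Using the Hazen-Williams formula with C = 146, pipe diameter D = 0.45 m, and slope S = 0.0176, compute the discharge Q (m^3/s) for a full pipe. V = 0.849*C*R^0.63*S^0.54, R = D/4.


For a full circular pipe, R = D/4 = 0.45/4 = 0.1125 m.
V = 0.849 * 146 * 0.1125^0.63 * 0.0176^0.54
  = 0.849 * 146 * 0.252479 * 0.11287
  = 3.5323 m/s.
Pipe area A = pi*D^2/4 = pi*0.45^2/4 = 0.159 m^2.
Q = A * V = 0.159 * 3.5323 = 0.5618 m^3/s.

0.5618


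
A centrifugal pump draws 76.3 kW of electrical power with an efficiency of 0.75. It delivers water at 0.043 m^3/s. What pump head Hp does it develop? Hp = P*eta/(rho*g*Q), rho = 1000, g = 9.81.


Pump head formula: Hp = P * eta / (rho * g * Q).
Numerator: P * eta = 76.3 * 1000 * 0.75 = 57225.0 W.
Denominator: rho * g * Q = 1000 * 9.81 * 0.043 = 421.83.
Hp = 57225.0 / 421.83 = 135.66 m.

135.66


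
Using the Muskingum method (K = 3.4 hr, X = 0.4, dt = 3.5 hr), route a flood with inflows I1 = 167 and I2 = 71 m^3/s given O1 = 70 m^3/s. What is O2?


Muskingum coefficients:
denom = 2*K*(1-X) + dt = 2*3.4*(1-0.4) + 3.5 = 7.58.
C0 = (dt - 2*K*X)/denom = (3.5 - 2*3.4*0.4)/7.58 = 0.1029.
C1 = (dt + 2*K*X)/denom = (3.5 + 2*3.4*0.4)/7.58 = 0.8206.
C2 = (2*K*(1-X) - dt)/denom = 0.0765.
O2 = C0*I2 + C1*I1 + C2*O1
   = 0.1029*71 + 0.8206*167 + 0.0765*70
   = 149.7 m^3/s.

149.7


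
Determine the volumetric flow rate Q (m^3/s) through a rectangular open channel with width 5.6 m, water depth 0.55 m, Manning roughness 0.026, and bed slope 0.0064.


For a rectangular channel, the cross-sectional area A = b * y = 5.6 * 0.55 = 3.08 m^2.
The wetted perimeter P = b + 2y = 5.6 + 2*0.55 = 6.7 m.
Hydraulic radius R = A/P = 3.08/6.7 = 0.4597 m.
Velocity V = (1/n)*R^(2/3)*S^(1/2) = (1/0.026)*0.4597^(2/3)*0.0064^(1/2) = 1.8327 m/s.
Discharge Q = A * V = 3.08 * 1.8327 = 5.645 m^3/s.

5.645


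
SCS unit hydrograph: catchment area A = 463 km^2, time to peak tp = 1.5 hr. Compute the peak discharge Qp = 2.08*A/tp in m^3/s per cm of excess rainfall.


SCS formula: Qp = 2.08 * A / tp.
Qp = 2.08 * 463 / 1.5
   = 963.04 / 1.5
   = 642.03 m^3/s per cm.

642.03


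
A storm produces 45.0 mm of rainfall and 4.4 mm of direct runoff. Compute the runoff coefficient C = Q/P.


The runoff coefficient C = runoff depth / rainfall depth.
C = 4.4 / 45.0
  = 0.0978.

0.0978


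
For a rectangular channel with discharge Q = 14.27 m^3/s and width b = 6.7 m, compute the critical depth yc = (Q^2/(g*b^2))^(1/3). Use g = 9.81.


Using yc = (Q^2 / (g * b^2))^(1/3):
Q^2 = 14.27^2 = 203.63.
g * b^2 = 9.81 * 6.7^2 = 9.81 * 44.89 = 440.37.
Q^2 / (g*b^2) = 203.63 / 440.37 = 0.4624.
yc = 0.4624^(1/3) = 0.7733 m.

0.7733


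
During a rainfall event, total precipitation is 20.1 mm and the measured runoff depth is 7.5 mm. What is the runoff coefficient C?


The runoff coefficient C = runoff depth / rainfall depth.
C = 7.5 / 20.1
  = 0.3731.

0.3731


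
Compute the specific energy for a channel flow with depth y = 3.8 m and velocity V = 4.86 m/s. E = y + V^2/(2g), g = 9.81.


Specific energy E = y + V^2/(2g).
Velocity head = V^2/(2g) = 4.86^2 / (2*9.81) = 23.6196 / 19.62 = 1.2039 m.
E = 3.8 + 1.2039 = 5.0039 m.

5.0039


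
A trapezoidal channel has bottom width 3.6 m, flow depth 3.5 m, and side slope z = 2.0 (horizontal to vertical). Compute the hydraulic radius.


For a trapezoidal section with side slope z:
A = (b + z*y)*y = (3.6 + 2.0*3.5)*3.5 = 37.1 m^2.
P = b + 2*y*sqrt(1 + z^2) = 3.6 + 2*3.5*sqrt(1 + 2.0^2) = 19.252 m.
R = A/P = 37.1 / 19.252 = 1.927 m.

1.927


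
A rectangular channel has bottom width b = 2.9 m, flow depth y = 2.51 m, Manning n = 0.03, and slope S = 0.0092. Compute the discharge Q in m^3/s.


For a rectangular channel, the cross-sectional area A = b * y = 2.9 * 2.51 = 7.28 m^2.
The wetted perimeter P = b + 2y = 2.9 + 2*2.51 = 7.92 m.
Hydraulic radius R = A/P = 7.28/7.92 = 0.9191 m.
Velocity V = (1/n)*R^(2/3)*S^(1/2) = (1/0.03)*0.9191^(2/3)*0.0092^(1/2) = 3.0223 m/s.
Discharge Q = A * V = 7.28 * 3.0223 = 21.999 m^3/s.

21.999


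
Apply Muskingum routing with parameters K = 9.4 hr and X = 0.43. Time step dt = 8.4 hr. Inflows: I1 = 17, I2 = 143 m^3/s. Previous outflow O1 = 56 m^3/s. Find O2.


Muskingum coefficients:
denom = 2*K*(1-X) + dt = 2*9.4*(1-0.43) + 8.4 = 19.116.
C0 = (dt - 2*K*X)/denom = (8.4 - 2*9.4*0.43)/19.116 = 0.0165.
C1 = (dt + 2*K*X)/denom = (8.4 + 2*9.4*0.43)/19.116 = 0.8623.
C2 = (2*K*(1-X) - dt)/denom = 0.1212.
O2 = C0*I2 + C1*I1 + C2*O1
   = 0.0165*143 + 0.8623*17 + 0.1212*56
   = 23.81 m^3/s.

23.81


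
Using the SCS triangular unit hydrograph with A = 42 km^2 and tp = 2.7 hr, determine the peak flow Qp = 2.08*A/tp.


SCS formula: Qp = 2.08 * A / tp.
Qp = 2.08 * 42 / 2.7
   = 87.36 / 2.7
   = 32.36 m^3/s per cm.

32.36


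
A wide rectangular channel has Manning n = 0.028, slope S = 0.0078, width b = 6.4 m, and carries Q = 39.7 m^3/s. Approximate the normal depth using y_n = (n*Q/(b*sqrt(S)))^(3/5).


We use the wide-channel approximation y_n = (n*Q/(b*sqrt(S)))^(3/5).
sqrt(S) = sqrt(0.0078) = 0.088318.
Numerator: n*Q = 0.028 * 39.7 = 1.1116.
Denominator: b*sqrt(S) = 6.4 * 0.088318 = 0.565235.
arg = 1.9666.
y_n = 1.9666^(3/5) = 1.5005 m.

1.5005


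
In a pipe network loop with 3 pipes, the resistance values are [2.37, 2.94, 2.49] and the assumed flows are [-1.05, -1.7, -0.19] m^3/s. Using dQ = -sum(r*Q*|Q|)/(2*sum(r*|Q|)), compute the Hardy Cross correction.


Numerator terms (r*Q*|Q|): 2.37*-1.05*|-1.05| = -2.6129; 2.94*-1.7*|-1.7| = -8.4966; 2.49*-0.19*|-0.19| = -0.0899.
Sum of numerator = -11.1994.
Denominator terms (r*|Q|): 2.37*|-1.05| = 2.4885; 2.94*|-1.7| = 4.998; 2.49*|-0.19| = 0.4731.
2 * sum of denominator = 2 * 7.9596 = 15.9192.
dQ = --11.1994 / 15.9192 = 0.7035 m^3/s.

0.7035


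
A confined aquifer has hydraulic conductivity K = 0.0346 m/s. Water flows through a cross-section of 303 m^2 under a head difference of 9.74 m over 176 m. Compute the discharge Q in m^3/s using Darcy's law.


Darcy's law: Q = K * A * i, where i = dh/L.
Hydraulic gradient i = 9.74 / 176 = 0.055341.
Q = 0.0346 * 303 * 0.055341
  = 0.5802 m^3/s.

0.5802


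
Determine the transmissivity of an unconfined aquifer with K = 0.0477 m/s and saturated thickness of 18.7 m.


Transmissivity is defined as T = K * h.
T = 0.0477 * 18.7
  = 0.892 m^2/s.

0.892


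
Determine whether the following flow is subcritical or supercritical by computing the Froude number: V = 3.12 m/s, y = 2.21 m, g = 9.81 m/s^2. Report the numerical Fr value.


The Froude number is defined as Fr = V / sqrt(g*y).
g*y = 9.81 * 2.21 = 21.6801.
sqrt(g*y) = sqrt(21.6801) = 4.6562.
Fr = 3.12 / 4.6562 = 0.6701.
Since Fr < 1, the flow is subcritical.

0.6701


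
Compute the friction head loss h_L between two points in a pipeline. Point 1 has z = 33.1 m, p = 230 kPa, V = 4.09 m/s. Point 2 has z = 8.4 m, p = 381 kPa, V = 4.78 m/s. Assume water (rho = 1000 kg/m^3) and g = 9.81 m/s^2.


Total head at each section: H = z + p/(rho*g) + V^2/(2g).
H1 = 33.1 + 230*1000/(1000*9.81) + 4.09^2/(2*9.81)
   = 33.1 + 23.445 + 0.8526
   = 57.398 m.
H2 = 8.4 + 381*1000/(1000*9.81) + 4.78^2/(2*9.81)
   = 8.4 + 38.838 + 1.1645
   = 48.402 m.
h_L = H1 - H2 = 57.398 - 48.402 = 8.996 m.

8.996


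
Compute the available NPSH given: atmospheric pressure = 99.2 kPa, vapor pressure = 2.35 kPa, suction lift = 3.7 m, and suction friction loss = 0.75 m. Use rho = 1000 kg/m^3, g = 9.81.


NPSHa = p_atm/(rho*g) - z_s - hf_s - p_vap/(rho*g).
p_atm/(rho*g) = 99.2*1000 / (1000*9.81) = 10.112 m.
p_vap/(rho*g) = 2.35*1000 / (1000*9.81) = 0.24 m.
NPSHa = 10.112 - 3.7 - 0.75 - 0.24
      = 5.42 m.

5.42


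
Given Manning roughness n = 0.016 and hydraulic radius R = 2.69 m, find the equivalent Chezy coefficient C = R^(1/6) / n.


The Chezy coefficient relates to Manning's n through C = R^(1/6) / n.
R^(1/6) = 2.69^(1/6) = 1.179303.
C = 1.179303 / 0.016 = 73.71 m^(1/2)/s.

73.71


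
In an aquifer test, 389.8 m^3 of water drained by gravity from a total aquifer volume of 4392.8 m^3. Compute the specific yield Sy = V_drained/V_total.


Specific yield Sy = Volume drained / Total volume.
Sy = 389.8 / 4392.8
   = 0.0887.

0.0887


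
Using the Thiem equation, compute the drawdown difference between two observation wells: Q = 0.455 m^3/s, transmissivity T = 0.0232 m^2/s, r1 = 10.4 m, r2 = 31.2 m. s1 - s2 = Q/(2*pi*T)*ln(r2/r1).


Thiem equation: s1 - s2 = Q/(2*pi*T) * ln(r2/r1).
ln(r2/r1) = ln(31.2/10.4) = 1.0986.
Q/(2*pi*T) = 0.455 / (2*pi*0.0232) = 0.455 / 0.1458 = 3.1214.
s1 - s2 = 3.1214 * 1.0986 = 3.4292 m.

3.4292


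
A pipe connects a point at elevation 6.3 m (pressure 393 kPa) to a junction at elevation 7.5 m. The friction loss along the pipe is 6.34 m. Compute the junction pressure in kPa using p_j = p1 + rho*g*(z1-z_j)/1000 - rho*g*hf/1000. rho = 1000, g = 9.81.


Junction pressure: p_j = p1 + rho*g*(z1 - z_j)/1000 - rho*g*hf/1000.
Elevation term = 1000*9.81*(6.3 - 7.5)/1000 = -11.772 kPa.
Friction term = 1000*9.81*6.34/1000 = 62.195 kPa.
p_j = 393 + -11.772 - 62.195 = 319.03 kPa.

319.03


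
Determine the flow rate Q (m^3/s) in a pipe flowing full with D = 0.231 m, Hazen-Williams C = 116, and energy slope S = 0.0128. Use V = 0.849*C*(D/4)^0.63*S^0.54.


For a full circular pipe, R = D/4 = 0.231/4 = 0.0578 m.
V = 0.849 * 116 * 0.0578^0.63 * 0.0128^0.54
  = 0.849 * 116 * 0.165874 * 0.095037
  = 1.5525 m/s.
Pipe area A = pi*D^2/4 = pi*0.231^2/4 = 0.0419 m^2.
Q = A * V = 0.0419 * 1.5525 = 0.0651 m^3/s.

0.0651


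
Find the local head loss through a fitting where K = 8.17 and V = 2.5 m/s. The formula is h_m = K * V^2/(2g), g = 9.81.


Minor loss formula: h_m = K * V^2/(2g).
V^2 = 2.5^2 = 6.25.
V^2/(2g) = 6.25 / 19.62 = 0.3186 m.
h_m = 8.17 * 0.3186 = 2.6026 m.

2.6026


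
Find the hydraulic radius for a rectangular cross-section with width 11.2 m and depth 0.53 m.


For a rectangular section:
Flow area A = b * y = 11.2 * 0.53 = 5.94 m^2.
Wetted perimeter P = b + 2y = 11.2 + 2*0.53 = 12.26 m.
Hydraulic radius R = A/P = 5.94 / 12.26 = 0.4842 m.

0.4842


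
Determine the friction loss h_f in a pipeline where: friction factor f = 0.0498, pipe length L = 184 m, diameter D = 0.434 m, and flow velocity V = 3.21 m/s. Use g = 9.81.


Darcy-Weisbach equation: h_f = f * (L/D) * V^2/(2g).
f * L/D = 0.0498 * 184/0.434 = 21.1134.
V^2/(2g) = 3.21^2 / (2*9.81) = 10.3041 / 19.62 = 0.5252 m.
h_f = 21.1134 * 0.5252 = 11.088 m.

11.088


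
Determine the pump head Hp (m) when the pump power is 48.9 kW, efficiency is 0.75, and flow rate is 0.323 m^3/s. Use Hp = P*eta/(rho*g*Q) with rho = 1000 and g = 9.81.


Pump head formula: Hp = P * eta / (rho * g * Q).
Numerator: P * eta = 48.9 * 1000 * 0.75 = 36675.0 W.
Denominator: rho * g * Q = 1000 * 9.81 * 0.323 = 3168.63.
Hp = 36675.0 / 3168.63 = 11.57 m.

11.57


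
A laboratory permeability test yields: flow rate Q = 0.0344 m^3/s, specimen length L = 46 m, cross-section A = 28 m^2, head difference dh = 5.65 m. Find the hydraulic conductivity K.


From K = Q*L / (A*dh):
Numerator: Q*L = 0.0344 * 46 = 1.5824.
Denominator: A*dh = 28 * 5.65 = 158.2.
K = 1.5824 / 158.2 = 0.010003 m/s.

0.010003


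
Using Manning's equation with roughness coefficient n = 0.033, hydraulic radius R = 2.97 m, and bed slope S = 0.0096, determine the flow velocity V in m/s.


Manning's equation gives V = (1/n) * R^(2/3) * S^(1/2).
First, compute R^(2/3) = 2.97^(2/3) = 2.0662.
Next, S^(1/2) = 0.0096^(1/2) = 0.09798.
Then 1/n = 1/0.033 = 30.3.
V = 30.3 * 2.0662 * 0.09798 = 6.1347 m/s.

6.1347


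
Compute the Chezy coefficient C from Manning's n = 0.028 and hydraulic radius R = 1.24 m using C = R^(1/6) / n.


The Chezy coefficient relates to Manning's n through C = R^(1/6) / n.
R^(1/6) = 1.24^(1/6) = 1.036502.
C = 1.036502 / 0.028 = 37.02 m^(1/2)/s.

37.02


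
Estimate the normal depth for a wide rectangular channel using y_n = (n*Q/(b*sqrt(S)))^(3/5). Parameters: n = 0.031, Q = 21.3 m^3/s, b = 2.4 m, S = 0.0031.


We use the wide-channel approximation y_n = (n*Q/(b*sqrt(S)))^(3/5).
sqrt(S) = sqrt(0.0031) = 0.055678.
Numerator: n*Q = 0.031 * 21.3 = 0.6603.
Denominator: b*sqrt(S) = 2.4 * 0.055678 = 0.133627.
arg = 4.9414.
y_n = 4.9414^(3/5) = 2.608 m.

2.608


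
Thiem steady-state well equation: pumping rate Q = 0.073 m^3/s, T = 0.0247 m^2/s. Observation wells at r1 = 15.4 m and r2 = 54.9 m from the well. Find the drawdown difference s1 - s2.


Thiem equation: s1 - s2 = Q/(2*pi*T) * ln(r2/r1).
ln(r2/r1) = ln(54.9/15.4) = 1.2711.
Q/(2*pi*T) = 0.073 / (2*pi*0.0247) = 0.073 / 0.1552 = 0.4704.
s1 - s2 = 0.4704 * 1.2711 = 0.5979 m.

0.5979
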